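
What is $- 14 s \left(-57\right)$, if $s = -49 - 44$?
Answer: $-74214$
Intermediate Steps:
$s = -93$
$- 14 s \left(-57\right) = \left(-14\right) \left(-93\right) \left(-57\right) = 1302 \left(-57\right) = -74214$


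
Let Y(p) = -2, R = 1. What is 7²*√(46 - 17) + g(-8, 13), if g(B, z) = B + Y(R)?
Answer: -10 + 49*√29 ≈ 253.87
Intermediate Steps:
g(B, z) = -2 + B (g(B, z) = B - 2 = -2 + B)
7²*√(46 - 17) + g(-8, 13) = 7²*√(46 - 17) + (-2 - 8) = 49*√29 - 10 = -10 + 49*√29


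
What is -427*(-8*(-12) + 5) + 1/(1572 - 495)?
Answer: -46447778/1077 ≈ -43127.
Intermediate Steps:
-427*(-8*(-12) + 5) + 1/(1572 - 495) = -427*(96 + 5) + 1/1077 = -427*101 + 1/1077 = -43127 + 1/1077 = -46447778/1077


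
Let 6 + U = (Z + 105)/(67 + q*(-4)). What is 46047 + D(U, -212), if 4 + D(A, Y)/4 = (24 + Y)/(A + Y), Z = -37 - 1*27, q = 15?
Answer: 68361299/1485 ≈ 46035.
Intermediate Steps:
Z = -64 (Z = -37 - 27 = -64)
U = -⅐ (U = -6 + (-64 + 105)/(67 + 15*(-4)) = -6 + 41/(67 - 60) = -6 + 41/7 = -⅐ ≈ -0.14286)
D(A, Y) = -16 + 4*(24 + Y)/(A + Y) (D(A, Y) = -16 + 4*((24 + Y)/(A + Y)) = -16 + 4*(24 + Y)/(A + Y))
46047 + D(U, -212) = 46047 + 4*(24 - 4*(-⅐) - 3*(-212))/(-⅐ - 212) = 46047 + 4*(24 + 4/7 + 636)/(-1485/7) = 46047 + 4*(-7/1485)*(4624/7) = 46047 - 18496/1485 = 68361299/1485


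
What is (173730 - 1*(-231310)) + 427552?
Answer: 832592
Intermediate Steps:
(173730 - 1*(-231310)) + 427552 = (173730 + 231310) + 427552 = 405040 + 427552 = 832592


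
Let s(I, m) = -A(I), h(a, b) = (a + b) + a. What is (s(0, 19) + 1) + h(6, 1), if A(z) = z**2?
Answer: 14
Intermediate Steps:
h(a, b) = b + 2*a
s(I, m) = -I**2
(s(0, 19) + 1) + h(6, 1) = (-1*0**2 + 1) + (1 + 2*6) = (-1*0 + 1) + (1 + 12) = (0 + 1) + 13 = 1 + 13 = 14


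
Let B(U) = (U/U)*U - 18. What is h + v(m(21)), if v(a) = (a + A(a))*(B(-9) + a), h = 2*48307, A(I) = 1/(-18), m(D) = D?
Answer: 289465/3 ≈ 96488.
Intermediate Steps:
A(I) = -1/18 (A(I) = 1*(-1/18) = -1/18)
B(U) = -18 + U (B(U) = 1*U - 18 = U - 18 = -18 + U)
h = 96614
v(a) = (-27 + a)*(-1/18 + a) (v(a) = (a - 1/18)*((-18 - 9) + a) = (-1/18 + a)*(-27 + a) = (-27 + a)*(-1/18 + a))
h + v(m(21)) = 96614 + (3/2 + 21² - 487/18*21) = 96614 + (3/2 + 441 - 3409/6) = 96614 - 377/3 = 289465/3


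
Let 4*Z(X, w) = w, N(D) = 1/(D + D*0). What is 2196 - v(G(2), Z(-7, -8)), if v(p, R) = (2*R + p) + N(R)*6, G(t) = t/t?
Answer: 2202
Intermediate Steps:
N(D) = 1/D (N(D) = 1/(D + 0) = 1/D)
G(t) = 1
Z(X, w) = w/4
v(p, R) = p + 2*R + 6/R (v(p, R) = (2*R + p) + 6/R = (p + 2*R) + 6/R = p + 2*R + 6/R)
2196 - v(G(2), Z(-7, -8)) = 2196 - (1 + 2*((¼)*(-8)) + 6/(((¼)*(-8)))) = 2196 - (1 + 2*(-2) + 6/(-2)) = 2196 - (1 - 4 + 6*(-½)) = 2196 - (1 - 4 - 3) = 2196 - 1*(-6) = 2196 + 6 = 2202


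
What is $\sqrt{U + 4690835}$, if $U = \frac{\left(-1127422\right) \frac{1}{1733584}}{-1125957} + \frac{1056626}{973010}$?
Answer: $\frac{\sqrt{264385894779726756451559436031056188002110}}{237407268902677860} \approx 2165.8$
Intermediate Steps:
$U = \frac{515618187551394527}{474814537805355720}$ ($U = \left(-1127422\right) \frac{1}{1733584} \left(- \frac{1}{1125957}\right) + 1056626 \cdot \frac{1}{973010} = \left(- \frac{563711}{866792}\right) \left(- \frac{1}{1125957}\right) + \frac{528313}{486505} = \frac{563711}{975970519944} + \frac{528313}{486505} = \frac{515618187551394527}{474814537805355720} \approx 1.0859$)
$\sqrt{U + 4690835} = \sqrt{\frac{515618187551394527}{474814537805355720} + 4690835} = \sqrt{\frac{2227277168064373350220727}{474814537805355720}} = \frac{\sqrt{264385894779726756451559436031056188002110}}{237407268902677860}$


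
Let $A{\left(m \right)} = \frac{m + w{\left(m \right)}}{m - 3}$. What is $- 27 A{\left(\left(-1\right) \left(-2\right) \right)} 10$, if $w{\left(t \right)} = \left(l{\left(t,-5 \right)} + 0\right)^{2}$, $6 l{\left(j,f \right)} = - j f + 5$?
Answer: $\frac{4455}{2} \approx 2227.5$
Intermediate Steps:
$l{\left(j,f \right)} = \frac{5}{6} - \frac{f j}{6}$ ($l{\left(j,f \right)} = \frac{- j f + 5}{6} = \frac{- f j + 5}{6} = \frac{5 - f j}{6} = \frac{5}{6} - \frac{f j}{6}$)
$w{\left(t \right)} = \left(\frac{5}{6} + \frac{5 t}{6}\right)^{2}$ ($w{\left(t \right)} = \left(\left(\frac{5}{6} - - \frac{5 t}{6}\right) + 0\right)^{2} = \left(\left(\frac{5}{6} + \frac{5 t}{6}\right) + 0\right)^{2} = \left(\frac{5}{6} + \frac{5 t}{6}\right)^{2}$)
$A{\left(m \right)} = \frac{m + \frac{25 \left(1 + m\right)^{2}}{36}}{-3 + m}$ ($A{\left(m \right)} = \frac{m + \frac{25 \left(1 + m\right)^{2}}{36}}{m - 3} = \frac{m + \frac{25 \left(1 + m\right)^{2}}{36}}{-3 + m}$)
$- 27 A{\left(\left(-1\right) \left(-2\right) \right)} 10 = - 27 \frac{\left(-1\right) \left(-2\right) + \frac{25 \left(1 - -2\right)^{2}}{36}}{-3 - -2} \cdot 10 = - 27 \frac{2 + \frac{25 \left(1 + 2\right)^{2}}{36}}{-3 + 2} \cdot 10 = - 27 \frac{2 + \frac{25 \cdot 3^{2}}{36}}{-1} \cdot 10 = - 27 \left(- (2 + \frac{25}{36} \cdot 9)\right) 10 = - 27 \left(- (2 + \frac{25}{4})\right) 10 = - 27 \left(\left(-1\right) \frac{33}{4}\right) 10 = \left(-27\right) \left(- \frac{33}{4}\right) 10 = \frac{891}{4} \cdot 10 = \frac{4455}{2}$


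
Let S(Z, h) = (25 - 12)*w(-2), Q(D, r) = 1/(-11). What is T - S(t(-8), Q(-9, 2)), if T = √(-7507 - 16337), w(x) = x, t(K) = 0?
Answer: 26 + 2*I*√5961 ≈ 26.0 + 154.42*I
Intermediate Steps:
Q(D, r) = -1/11
S(Z, h) = -26 (S(Z, h) = (25 - 12)*(-2) = 13*(-2) = -26)
T = 2*I*√5961 (T = √(-23844) = 2*I*√5961 ≈ 154.42*I)
T - S(t(-8), Q(-9, 2)) = 2*I*√5961 - 1*(-26) = 2*I*√5961 + 26 = 26 + 2*I*√5961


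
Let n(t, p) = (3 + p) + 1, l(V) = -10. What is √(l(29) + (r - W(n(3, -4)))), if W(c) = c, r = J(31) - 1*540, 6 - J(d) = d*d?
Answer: I*√1505 ≈ 38.794*I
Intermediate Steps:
J(d) = 6 - d² (J(d) = 6 - d*d = 6 - d²)
n(t, p) = 4 + p
r = -1495 (r = (6 - 1*31²) - 1*540 = (6 - 1*961) - 540 = (6 - 961) - 540 = -955 - 540 = -1495)
√(l(29) + (r - W(n(3, -4)))) = √(-10 + (-1495 - (4 - 4))) = √(-10 + (-1495 - 1*0)) = √(-10 + (-1495 + 0)) = √(-10 - 1495) = √(-1505) = I*√1505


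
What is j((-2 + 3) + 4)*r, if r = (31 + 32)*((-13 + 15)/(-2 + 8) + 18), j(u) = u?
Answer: 5775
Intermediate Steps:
r = 1155 (r = 63*(2/6 + 18) = 63*(2*(⅙) + 18) = 63*(⅓ + 18) = 63*(55/3) = 1155)
j((-2 + 3) + 4)*r = ((-2 + 3) + 4)*1155 = (1 + 4)*1155 = 5*1155 = 5775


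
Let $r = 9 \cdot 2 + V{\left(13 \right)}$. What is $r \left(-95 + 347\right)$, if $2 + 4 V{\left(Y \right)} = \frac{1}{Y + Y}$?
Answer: $\frac{114723}{26} \approx 4412.4$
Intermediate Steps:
$V{\left(Y \right)} = - \frac{1}{2} + \frac{1}{8 Y}$ ($V{\left(Y \right)} = - \frac{1}{2} + \frac{1}{4 \left(Y + Y\right)} = - \frac{1}{2} + \frac{1}{4 \cdot 2 Y} = - \frac{1}{2} + \frac{\frac{1}{2} \frac{1}{Y}}{4} = - \frac{1}{2} + \frac{1}{8 Y}$)
$r = \frac{1821}{104}$ ($r = 9 \cdot 2 + \frac{1 - 52}{8 \cdot 13} = 18 + \frac{1}{8} \cdot \frac{1}{13} \left(1 - 52\right) = 18 + \frac{1}{8} \cdot \frac{1}{13} \left(-51\right) = 18 - \frac{51}{104} = \frac{1821}{104} \approx 17.51$)
$r \left(-95 + 347\right) = \frac{1821 \left(-95 + 347\right)}{104} = \frac{1821}{104} \cdot 252 = \frac{114723}{26}$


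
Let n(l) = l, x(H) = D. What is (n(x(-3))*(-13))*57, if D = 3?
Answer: -2223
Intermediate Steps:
x(H) = 3
(n(x(-3))*(-13))*57 = (3*(-13))*57 = -39*57 = -2223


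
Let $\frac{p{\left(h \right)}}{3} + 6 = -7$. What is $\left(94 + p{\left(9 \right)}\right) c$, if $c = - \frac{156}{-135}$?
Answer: $\frac{572}{9} \approx 63.556$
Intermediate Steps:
$p{\left(h \right)} = -39$ ($p{\left(h \right)} = -18 + 3 \left(-7\right) = -18 - 21 = -39$)
$c = \frac{52}{45}$ ($c = \left(-156\right) \left(- \frac{1}{135}\right) = \frac{52}{45} \approx 1.1556$)
$\left(94 + p{\left(9 \right)}\right) c = \left(94 - 39\right) \frac{52}{45} = 55 \cdot \frac{52}{45} = \frac{572}{9}$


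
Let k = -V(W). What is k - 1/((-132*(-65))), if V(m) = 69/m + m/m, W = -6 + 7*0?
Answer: 90089/8580 ≈ 10.500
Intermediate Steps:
W = -6 (W = -6 + 0 = -6)
V(m) = 1 + 69/m (V(m) = 69/m + 1 = 1 + 69/m)
k = 21/2 (k = -(69 - 6)/(-6) = -(-1)*63/6 = -1*(-21/2) = 21/2 ≈ 10.500)
k - 1/((-132*(-65))) = 21/2 - 1/((-132*(-65))) = 21/2 - 1/8580 = 90089/8580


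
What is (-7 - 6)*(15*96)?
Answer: -18720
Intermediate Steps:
(-7 - 6)*(15*96) = -13*1440 = -18720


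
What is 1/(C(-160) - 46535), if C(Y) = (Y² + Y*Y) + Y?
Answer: 1/4505 ≈ 0.00022198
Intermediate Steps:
C(Y) = Y + 2*Y² (C(Y) = (Y² + Y²) + Y = 2*Y² + Y = Y + 2*Y²)
1/(C(-160) - 46535) = 1/(-160*(1 + 2*(-160)) - 46535) = 1/(-160*(1 - 320) - 46535) = 1/(-160*(-319) - 46535) = 1/(51040 - 46535) = 1/4505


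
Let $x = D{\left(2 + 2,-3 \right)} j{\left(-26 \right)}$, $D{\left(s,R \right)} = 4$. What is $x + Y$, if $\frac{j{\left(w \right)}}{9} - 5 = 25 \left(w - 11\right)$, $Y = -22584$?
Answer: $-55704$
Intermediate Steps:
$j{\left(w \right)} = -2430 + 225 w$ ($j{\left(w \right)} = 45 + 9 \cdot 25 \left(w - 11\right) = 45 + 9 \cdot 25 \left(-11 + w\right) = 45 + 9 \left(-275 + 25 w\right) = 45 + \left(-2475 + 225 w\right) = -2430 + 225 w$)
$x = -33120$ ($x = 4 \left(-2430 + 225 \left(-26\right)\right) = 4 \left(-2430 - 5850\right) = 4 \left(-8280\right) = -33120$)
$x + Y = -33120 - 22584 = -55704$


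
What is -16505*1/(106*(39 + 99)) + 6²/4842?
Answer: -4410589/3934932 ≈ -1.1209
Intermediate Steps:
-16505*1/(106*(39 + 99)) + 6²/4842 = -16505/(138*106) + 36*(1/4842) = -16505/14628 + 2/269 = -4410589/3934932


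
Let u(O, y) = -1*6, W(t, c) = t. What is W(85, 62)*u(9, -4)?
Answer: -510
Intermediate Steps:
u(O, y) = -6
W(85, 62)*u(9, -4) = 85*(-6) = -510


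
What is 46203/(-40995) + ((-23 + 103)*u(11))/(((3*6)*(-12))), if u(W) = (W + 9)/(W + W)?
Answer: -1980199/1352835 ≈ -1.4637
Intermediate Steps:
u(W) = (9 + W)/(2*W) (u(W) = (9 + W)/((2*W)) = (9 + W)*(1/(2*W)) = (9 + W)/(2*W))
46203/(-40995) + ((-23 + 103)*u(11))/(((3*6)*(-12))) = 46203/(-40995) + ((-23 + 103)*((1/2)*(9 + 11)/11))/(((3*6)*(-12))) = 46203*(-1/40995) + (80*((1/2)*(1/11)*20))/((18*(-12))) = -15401/13665 + (80*(10/11))/(-216) = -15401/13665 + (800/11)*(-1/216) = -15401/13665 - 100/297 = -1980199/1352835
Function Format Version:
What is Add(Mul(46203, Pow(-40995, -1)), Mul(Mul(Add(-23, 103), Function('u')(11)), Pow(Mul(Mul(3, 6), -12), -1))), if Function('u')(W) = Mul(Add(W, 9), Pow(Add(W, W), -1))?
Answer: Rational(-1980199, 1352835) ≈ -1.4637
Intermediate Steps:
Function('u')(W) = Mul(Rational(1, 2), Pow(W, -1), Add(9, W)) (Function('u')(W) = Mul(Add(9, W), Pow(Mul(2, W), -1)) = Mul(Add(9, W), Mul(Rational(1, 2), Pow(W, -1))) = Mul(Rational(1, 2), Pow(W, -1), Add(9, W)))
Add(Mul(46203, Pow(-40995, -1)), Mul(Mul(Add(-23, 103), Function('u')(11)), Pow(Mul(Mul(3, 6), -12), -1))) = Add(Mul(46203, Pow(-40995, -1)), Mul(Mul(Add(-23, 103), Mul(Rational(1, 2), Pow(11, -1), Add(9, 11))), Pow(Mul(Mul(3, 6), -12), -1))) = Add(Mul(46203, Rational(-1, 40995)), Mul(Mul(80, Mul(Rational(1, 2), Rational(1, 11), 20)), Pow(Mul(18, -12), -1))) = Add(Rational(-15401, 13665), Mul(Mul(80, Rational(10, 11)), Pow(-216, -1))) = Add(Rational(-15401, 13665), Mul(Rational(800, 11), Rational(-1, 216))) = Add(Rational(-15401, 13665), Rational(-100, 297)) = Rational(-1980199, 1352835)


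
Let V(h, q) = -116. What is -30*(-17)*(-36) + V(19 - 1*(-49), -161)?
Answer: -18476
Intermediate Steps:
-30*(-17)*(-36) + V(19 - 1*(-49), -161) = -30*(-17)*(-36) - 116 = 510*(-36) - 116 = -18360 - 116 = -18476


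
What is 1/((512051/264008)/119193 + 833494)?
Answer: 31467905544/26228310464002787 ≈ 1.1998e-6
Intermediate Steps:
1/((512051/264008)/119193 + 833494) = 1/((512051*(1/264008))*(1/119193) + 833494) = 1/((512051/264008)*(1/119193) + 833494) = 1/(512051/31467905544 + 833494) = 1/(26228310464002787/31467905544) = 31467905544/26228310464002787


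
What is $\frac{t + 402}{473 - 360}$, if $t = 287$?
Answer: $\frac{689}{113} \approx 6.0973$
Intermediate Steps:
$\frac{t + 402}{473 - 360} = \frac{287 + 402}{473 - 360} = \frac{689}{113}$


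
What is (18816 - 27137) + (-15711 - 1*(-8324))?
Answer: -15708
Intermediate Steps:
(18816 - 27137) + (-15711 - 1*(-8324)) = -8321 + (-15711 + 8324) = -8321 - 7387 = -15708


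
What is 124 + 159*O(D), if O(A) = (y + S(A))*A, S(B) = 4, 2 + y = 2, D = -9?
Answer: -5600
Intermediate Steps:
y = 0 (y = -2 + 2 = 0)
O(A) = 4*A (O(A) = (0 + 4)*A = 4*A)
124 + 159*O(D) = 124 + 159*(4*(-9)) = 124 + 159*(-36) = 124 - 5724 = -5600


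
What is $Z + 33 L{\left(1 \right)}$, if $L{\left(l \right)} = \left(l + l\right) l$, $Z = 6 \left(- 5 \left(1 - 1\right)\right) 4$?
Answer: $66$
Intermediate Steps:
$Z = 0$ ($Z = 6 \left(\left(-5\right) 0\right) 4 = 6 \cdot 0 \cdot 4 = 0 \cdot 4 = 0$)
$L{\left(l \right)} = 2 l^{2}$ ($L{\left(l \right)} = 2 l l = 2 l^{2}$)
$Z + 33 L{\left(1 \right)} = 0 + 33 \cdot 2 \cdot 1^{2} = 0 + 33 \cdot 2 \cdot 1 = 0 + 33 \cdot 2 = 0 + 66 = 66$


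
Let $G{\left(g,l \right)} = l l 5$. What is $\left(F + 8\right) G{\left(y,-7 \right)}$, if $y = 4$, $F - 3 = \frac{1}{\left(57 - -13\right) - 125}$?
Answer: $\frac{29596}{11} \approx 2690.5$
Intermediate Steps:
$F = \frac{164}{55}$ ($F = 3 + \frac{1}{\left(57 - -13\right) - 125} = 3 + \frac{1}{\left(57 + 13\right) - 125} = 3 + \frac{1}{70 - 125} = 3 + \frac{1}{-55} = 3 - \frac{1}{55} = \frac{164}{55} \approx 2.9818$)
$G{\left(g,l \right)} = 5 l^{2}$ ($G{\left(g,l \right)} = l^{2} \cdot 5 = 5 l^{2}$)
$\left(F + 8\right) G{\left(y,-7 \right)} = \left(\frac{164}{55} + 8\right) 5 \left(-7\right)^{2} = \frac{604 \cdot 5 \cdot 49}{55} = \frac{604}{55} \cdot 245 = \frac{29596}{11}$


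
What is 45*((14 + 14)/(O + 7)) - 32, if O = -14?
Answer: -212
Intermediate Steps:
45*((14 + 14)/(O + 7)) - 32 = 45*((14 + 14)/(-14 + 7)) - 32 = 45*(28/(-7)) - 32 = 45*(28*(-⅐)) - 32 = 45*(-4) - 32 = -180 - 32 = -212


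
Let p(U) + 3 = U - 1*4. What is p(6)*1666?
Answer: -1666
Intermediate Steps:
p(U) = -7 + U (p(U) = -3 + (U - 1*4) = -3 + (U - 4) = -3 + (-4 + U) = -7 + U)
p(6)*1666 = (-7 + 6)*1666 = -1*1666 = -1666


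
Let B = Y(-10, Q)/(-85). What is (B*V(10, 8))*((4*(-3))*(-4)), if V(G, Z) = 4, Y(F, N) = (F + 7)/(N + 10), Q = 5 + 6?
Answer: 192/595 ≈ 0.32269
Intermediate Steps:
Q = 11
Y(F, N) = (7 + F)/(10 + N)
B = 1/595 (B = ((7 - 10)/(10 + 11))/(-85) = (-3/21)*(-1/85) = ((1/21)*(-3))*(-1/85) = -⅐*(-1/85) = 1/595 ≈ 0.0016807)
(B*V(10, 8))*((4*(-3))*(-4)) = ((1/595)*4)*((4*(-3))*(-4)) = 4*(-12*(-4))/595 = (4/595)*48 = 192/595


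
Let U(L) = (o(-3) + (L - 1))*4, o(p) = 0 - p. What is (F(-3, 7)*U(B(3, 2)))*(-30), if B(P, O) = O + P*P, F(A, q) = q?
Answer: -10920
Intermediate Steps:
B(P, O) = O + P**2
o(p) = -p
U(L) = 8 + 4*L (U(L) = (-1*(-3) + (L - 1))*4 = (3 + (-1 + L))*4 = (2 + L)*4 = 8 + 4*L)
(F(-3, 7)*U(B(3, 2)))*(-30) = (7*(8 + 4*(2 + 3**2)))*(-30) = (7*(8 + 4*(2 + 9)))*(-30) = (7*(8 + 4*11))*(-30) = (7*(8 + 44))*(-30) = (7*52)*(-30) = 364*(-30) = -10920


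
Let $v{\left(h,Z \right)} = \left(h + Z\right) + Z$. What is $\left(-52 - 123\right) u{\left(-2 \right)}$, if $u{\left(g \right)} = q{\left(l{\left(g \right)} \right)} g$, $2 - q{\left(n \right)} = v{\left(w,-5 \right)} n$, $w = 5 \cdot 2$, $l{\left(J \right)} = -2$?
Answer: $700$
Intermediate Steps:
$w = 10$
$v{\left(h,Z \right)} = h + 2 Z$ ($v{\left(h,Z \right)} = \left(Z + h\right) + Z = h + 2 Z$)
$q{\left(n \right)} = 2$ ($q{\left(n \right)} = 2 - \left(10 + 2 \left(-5\right)\right) n = 2 - \left(10 - 10\right) n = 2 - 0 n = 2 - 0 = 2 + 0 = 2$)
$u{\left(g \right)} = 2 g$
$\left(-52 - 123\right) u{\left(-2 \right)} = \left(-52 - 123\right) 2 \left(-2\right) = \left(-175\right) \left(-4\right) = 700$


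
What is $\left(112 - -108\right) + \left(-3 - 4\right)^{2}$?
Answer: $269$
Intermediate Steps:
$\left(112 - -108\right) + \left(-3 - 4\right)^{2} = \left(112 + 108\right) + \left(-7\right)^{2} = 220 + 49 = 269$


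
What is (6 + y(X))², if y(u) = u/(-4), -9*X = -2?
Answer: 11449/324 ≈ 35.336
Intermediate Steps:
X = 2/9 (X = -⅑*(-2) = 2/9 ≈ 0.22222)
y(u) = -u/4 (y(u) = u*(-¼) = -u/4)
(6 + y(X))² = (6 - ¼*2/9)² = (6 - 1/18)² = (107/18)² = 11449/324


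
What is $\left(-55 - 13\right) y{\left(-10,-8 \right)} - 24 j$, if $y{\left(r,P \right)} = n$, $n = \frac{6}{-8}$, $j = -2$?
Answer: $99$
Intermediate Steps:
$n = - \frac{3}{4}$ ($n = 6 \left(- \frac{1}{8}\right) = - \frac{3}{4} \approx -0.75$)
$y{\left(r,P \right)} = - \frac{3}{4}$
$\left(-55 - 13\right) y{\left(-10,-8 \right)} - 24 j = \left(-55 - 13\right) \left(- \frac{3}{4}\right) - -48 = \left(-55 - 13\right) \left(- \frac{3}{4}\right) + 48 = \left(-68\right) \left(- \frac{3}{4}\right) + 48 = 51 + 48 = 99$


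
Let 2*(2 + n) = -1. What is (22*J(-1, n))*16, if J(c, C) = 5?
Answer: 1760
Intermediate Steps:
n = -5/2 (n = -2 + (½)*(-1) = -2 - ½ = -5/2 ≈ -2.5000)
(22*J(-1, n))*16 = (22*5)*16 = 110*16 = 1760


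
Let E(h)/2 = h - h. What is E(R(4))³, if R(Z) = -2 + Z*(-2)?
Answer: 0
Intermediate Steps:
R(Z) = -2 - 2*Z
E(h) = 0 (E(h) = 2*(h - h) = 2*0 = 0)
E(R(4))³ = 0³ = 0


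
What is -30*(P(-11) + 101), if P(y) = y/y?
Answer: -3060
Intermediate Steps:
P(y) = 1
-30*(P(-11) + 101) = -30*(1 + 101) = -30*102 = -3060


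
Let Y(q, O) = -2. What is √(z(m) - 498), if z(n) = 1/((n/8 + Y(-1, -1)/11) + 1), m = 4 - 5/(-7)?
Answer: 5*I*√51738/51 ≈ 22.3*I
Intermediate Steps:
m = 33/7 (m = 4 - 5*(-⅐) = 4 + 5/7 = 33/7 ≈ 4.7143)
z(n) = 1/(9/11 + n/8) (z(n) = 1/((n/8 - 2/11) + 1) = 1/((-2/11 + n/8) + 1) = 1/(9/11 + n/8))
√(z(m) - 498) = √(88/(72 + 11*(33/7)) - 498) = √(88/(72 + 363/7) - 498) = √(88/(867/7) - 498) = √(88*(7/867) - 498) = √(616/867 - 498) = √(-431150/867) = 5*I*√51738/51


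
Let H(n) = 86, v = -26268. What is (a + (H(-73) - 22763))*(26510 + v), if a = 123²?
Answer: -1826616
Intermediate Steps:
a = 15129
(a + (H(-73) - 22763))*(26510 + v) = (15129 + (86 - 22763))*(26510 - 26268) = (15129 - 22677)*242 = -7548*242 = -1826616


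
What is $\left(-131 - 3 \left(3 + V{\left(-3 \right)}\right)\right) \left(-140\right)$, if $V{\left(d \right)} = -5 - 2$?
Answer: $16660$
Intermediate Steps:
$V{\left(d \right)} = -7$ ($V{\left(d \right)} = -5 - 2 = -7$)
$\left(-131 - 3 \left(3 + V{\left(-3 \right)}\right)\right) \left(-140\right) = \left(-131 - 3 \left(3 - 7\right)\right) \left(-140\right) = \left(-131 - -12\right) \left(-140\right) = \left(-131 + 12\right) \left(-140\right) = \left(-119\right) \left(-140\right) = 16660$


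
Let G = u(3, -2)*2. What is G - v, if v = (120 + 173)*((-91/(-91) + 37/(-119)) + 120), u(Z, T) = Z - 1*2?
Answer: -4207828/119 ≈ -35360.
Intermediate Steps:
u(Z, T) = -2 + Z (u(Z, T) = Z - 2 = -2 + Z)
v = 4208066/119 (v = 293*((-91*(-1/91) + 37*(-1/119)) + 120) = 293*((1 - 37/119) + 120) = 293*(82/119 + 120) = 293*(14362/119) = 4208066/119 ≈ 35362.)
G = 2 (G = (-2 + 3)*2 = 1*2 = 2)
G - v = 2 - 1*4208066/119 = 2 - 4208066/119 = -4207828/119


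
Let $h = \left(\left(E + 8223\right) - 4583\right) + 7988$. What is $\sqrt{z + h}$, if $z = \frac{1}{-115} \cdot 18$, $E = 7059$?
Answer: $\frac{\sqrt{247133505}}{115} \approx 136.7$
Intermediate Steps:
$h = 18687$ ($h = \left(\left(7059 + 8223\right) - 4583\right) + 7988 = \left(15282 - 4583\right) + 7988 = 10699 + 7988 = 18687$)
$z = - \frac{18}{115}$ ($z = \left(- \frac{1}{115}\right) 18 = - \frac{18}{115} \approx -0.15652$)
$\sqrt{z + h} = \sqrt{- \frac{18}{115} + 18687} = \sqrt{\frac{2148987}{115}} = \frac{\sqrt{247133505}}{115}$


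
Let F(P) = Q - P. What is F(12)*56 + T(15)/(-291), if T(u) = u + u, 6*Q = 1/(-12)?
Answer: -587425/873 ≈ -672.88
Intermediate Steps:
Q = -1/72 (Q = (⅙)/(-12) = (⅙)*(-1/12) = -1/72 ≈ -0.013889)
F(P) = -1/72 - P
T(u) = 2*u
F(12)*56 + T(15)/(-291) = (-1/72 - 1*12)*56 + (2*15)/(-291) = (-1/72 - 12)*56 + 30*(-1/291) = -865/72*56 - 10/97 = -6055/9 - 10/97 = -587425/873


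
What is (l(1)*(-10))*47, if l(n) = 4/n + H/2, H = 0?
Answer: -1880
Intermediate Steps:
l(n) = 4/n (l(n) = 4/n + 0/2 = 4/n + 0*(½) = 4/n + 0 = 4/n)
(l(1)*(-10))*47 = ((4/1)*(-10))*47 = ((4*1)*(-10))*47 = (4*(-10))*47 = -40*47 = -1880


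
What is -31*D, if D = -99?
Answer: 3069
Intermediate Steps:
-31*D = -31*(-99) = 3069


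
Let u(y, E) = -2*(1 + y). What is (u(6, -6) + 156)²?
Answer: 20164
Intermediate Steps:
u(y, E) = -2 - 2*y
(u(6, -6) + 156)² = ((-2 - 2*6) + 156)² = ((-2 - 12) + 156)² = (-14 + 156)² = 142² = 20164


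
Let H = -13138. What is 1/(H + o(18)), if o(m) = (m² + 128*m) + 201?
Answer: -1/10309 ≈ -9.7003e-5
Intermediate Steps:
o(m) = 201 + m² + 128*m
1/(H + o(18)) = 1/(-13138 + (201 + 18² + 128*18)) = 1/(-13138 + (201 + 324 + 2304)) = 1/(-13138 + 2829) = 1/(-10309) = -1/10309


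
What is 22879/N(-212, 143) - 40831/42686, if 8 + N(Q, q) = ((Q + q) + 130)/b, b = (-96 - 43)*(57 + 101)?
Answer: -3065078701185/1071766186 ≈ -2859.8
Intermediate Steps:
b = -21962 (b = -139*158 = -21962)
N(Q, q) = -87913/10981 - Q/21962 - q/21962 (N(Q, q) = -8 + ((Q + q) + 130)/(-21962) = -8 + (130 + Q + q)*(-1/21962) = -8 + (-65/10981 - Q/21962 - q/21962) = -87913/10981 - Q/21962 - q/21962)
22879/N(-212, 143) - 40831/42686 = 22879/(-87913/10981 - 1/21962*(-212) - 1/21962*143) - 40831/42686 = 22879/(-87913/10981 + 106/10981 - 143/21962) - 40831*1/42686 = 22879/(-175757/21962) - 5833/6098 = 22879*(-21962/175757) - 5833/6098 = -502468598/175757 - 5833/6098 = -3065078701185/1071766186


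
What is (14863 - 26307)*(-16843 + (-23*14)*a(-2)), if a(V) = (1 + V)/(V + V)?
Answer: 193672534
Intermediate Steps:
a(V) = (1 + V)/(2*V) (a(V) = (1 + V)/((2*V)) = (1 + V)*(1/(2*V)) = (1 + V)/(2*V))
(14863 - 26307)*(-16843 + (-23*14)*a(-2)) = (14863 - 26307)*(-16843 + (-23*14)*((1/2)*(1 - 2)/(-2))) = -11444*(-16843 - 161*(-1)*(-1)/2) = -11444*(-16843 - 322*1/4) = -11444*(-16843 - 161/2) = -11444*(-33847/2) = 193672534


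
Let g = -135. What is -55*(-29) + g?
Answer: 1460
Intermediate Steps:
-55*(-29) + g = -55*(-29) - 135 = 1595 - 135 = 1460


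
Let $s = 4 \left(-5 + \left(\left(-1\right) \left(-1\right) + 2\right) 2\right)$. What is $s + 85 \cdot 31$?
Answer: $2639$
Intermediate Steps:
$s = 4$ ($s = 4 \left(-5 + \left(1 + 2\right) 2\right) = 4 \left(-5 + 3 \cdot 2\right) = 4 \left(-5 + 6\right) = 4 \cdot 1 = 4$)
$s + 85 \cdot 31 = 4 + 85 \cdot 31 = 4 + 2635 = 2639$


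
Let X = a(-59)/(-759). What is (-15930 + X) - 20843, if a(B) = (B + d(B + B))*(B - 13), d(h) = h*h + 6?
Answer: -815515/23 ≈ -35457.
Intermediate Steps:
d(h) = 6 + h**2 (d(h) = h**2 + 6 = 6 + h**2)
a(B) = (-13 + B)*(6 + B + 4*B**2) (a(B) = (B + (6 + (B + B)**2))*(B - 13) = (B + (6 + (2*B)**2))*(-13 + B) = (B + (6 + 4*B**2))*(-13 + B) = (6 + B + 4*B**2)*(-13 + B) = (-13 + B)*(6 + B + 4*B**2))
X = 30264/23 (X = (-78 - 51*(-59)**2 - 7*(-59) + 4*(-59)**3)/(-759) = (-78 - 51*3481 + 413 + 4*(-205379))*(-1/759) = (-78 - 177531 + 413 - 821516)*(-1/759) = -998712*(-1/759) = 30264/23 ≈ 1315.8)
(-15930 + X) - 20843 = (-15930 + 30264/23) - 20843 = -336126/23 - 20843 = -815515/23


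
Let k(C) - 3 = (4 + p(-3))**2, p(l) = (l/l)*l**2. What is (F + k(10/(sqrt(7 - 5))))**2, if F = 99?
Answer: 73441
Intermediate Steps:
p(l) = l**2 (p(l) = 1*l**2 = l**2)
k(C) = 172 (k(C) = 3 + (4 + (-3)**2)**2 = 3 + (4 + 9)**2 = 3 + 13**2 = 3 + 169 = 172)
(F + k(10/(sqrt(7 - 5))))**2 = (99 + 172)**2 = 271**2 = 73441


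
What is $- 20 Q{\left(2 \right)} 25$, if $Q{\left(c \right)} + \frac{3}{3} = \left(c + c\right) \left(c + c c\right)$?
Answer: $-11500$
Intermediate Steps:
$Q{\left(c \right)} = -1 + 2 c \left(c + c^{2}\right)$ ($Q{\left(c \right)} = -1 + \left(c + c\right) \left(c + c c\right) = -1 + 2 c \left(c + c^{2}\right)$)
$- 20 Q{\left(2 \right)} 25 = - 20 \left(-1 + 2 \cdot 2^{2} + 2 \cdot 2^{3}\right) 25 = - 20 \left(-1 + 2 \cdot 4 + 2 \cdot 8\right) 25 = - 20 \left(-1 + 8 + 16\right) 25 = - 20 \cdot 23 \cdot 25 = - 460 \cdot 25 = \left(-1\right) 11500 = -11500$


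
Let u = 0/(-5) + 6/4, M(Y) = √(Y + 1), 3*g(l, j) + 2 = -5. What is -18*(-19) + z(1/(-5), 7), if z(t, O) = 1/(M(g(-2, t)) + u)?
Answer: 14724/43 - 8*I*√3/43 ≈ 342.42 - 0.32224*I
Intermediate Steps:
g(l, j) = -7/3 (g(l, j) = -⅔ + (⅓)*(-5) = -⅔ - 5/3 = -7/3)
M(Y) = √(1 + Y)
u = 3/2 (u = 0*(-⅕) + 6*(¼) = 0 + 3/2 = 3/2 ≈ 1.5000)
z(t, O) = 1/(3/2 + 2*I*√3/3) (z(t, O) = 1/(√(1 - 7/3) + 3/2) = 1/(√(-4/3) + 3/2) = 1/(2*I*√3/3 + 3/2) = 1/(3/2 + 2*I*√3/3))
-18*(-19) + z(1/(-5), 7) = -18*(-19) + (18/43 - 8*I*√3/43) = 342 + (18/43 - 8*I*√3/43) = 14724/43 - 8*I*√3/43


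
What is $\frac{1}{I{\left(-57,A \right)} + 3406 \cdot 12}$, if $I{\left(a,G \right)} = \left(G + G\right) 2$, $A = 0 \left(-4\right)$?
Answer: $\frac{1}{40872} \approx 2.4467 \cdot 10^{-5}$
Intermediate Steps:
$A = 0$
$I{\left(a,G \right)} = 4 G$ ($I{\left(a,G \right)} = 2 G 2 = 4 G$)
$\frac{1}{I{\left(-57,A \right)} + 3406 \cdot 12} = \frac{1}{4 \cdot 0 + 3406 \cdot 12} = \frac{1}{0 + 40872} = \frac{1}{40872}$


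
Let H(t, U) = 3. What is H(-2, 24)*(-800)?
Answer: -2400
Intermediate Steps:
H(-2, 24)*(-800) = 3*(-800) = -2400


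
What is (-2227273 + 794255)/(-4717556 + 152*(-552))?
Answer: 716509/2400730 ≈ 0.29845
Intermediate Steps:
(-2227273 + 794255)/(-4717556 + 152*(-552)) = -1433018/(-4717556 - 83904) = -1433018/(-4801460) = -1433018*(-1/4801460) = 716509/2400730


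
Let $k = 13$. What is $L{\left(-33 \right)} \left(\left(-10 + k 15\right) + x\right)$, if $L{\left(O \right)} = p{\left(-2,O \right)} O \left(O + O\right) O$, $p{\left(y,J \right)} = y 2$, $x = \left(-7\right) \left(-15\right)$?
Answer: $83373840$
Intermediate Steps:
$x = 105$
$p{\left(y,J \right)} = 2 y$
$L{\left(O \right)} = - 8 O^{3}$ ($L{\left(O \right)} = 2 \left(-2\right) O \left(O + O\right) O = - 4 O 2 O O = - 4 \cdot 2 O^{2} O = - 8 O^{2} O = - 8 O^{3}$)
$L{\left(-33 \right)} \left(\left(-10 + k 15\right) + x\right) = - 8 \left(-33\right)^{3} \left(\left(-10 + 13 \cdot 15\right) + 105\right) = \left(-8\right) \left(-35937\right) \left(\left(-10 + 195\right) + 105\right) = 287496 \left(185 + 105\right) = 287496 \cdot 290 = 83373840$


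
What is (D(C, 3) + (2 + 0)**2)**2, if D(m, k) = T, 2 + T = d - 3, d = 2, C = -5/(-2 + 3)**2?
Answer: 1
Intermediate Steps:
C = -5 (C = -5/(1**2) = -5/1 = -5*1 = -5)
T = -3 (T = -2 + (2 - 3) = -2 - 1 = -3)
D(m, k) = -3
(D(C, 3) + (2 + 0)**2)**2 = (-3 + (2 + 0)**2)**2 = (-3 + 2**2)**2 = (-3 + 4)**2 = 1**2 = 1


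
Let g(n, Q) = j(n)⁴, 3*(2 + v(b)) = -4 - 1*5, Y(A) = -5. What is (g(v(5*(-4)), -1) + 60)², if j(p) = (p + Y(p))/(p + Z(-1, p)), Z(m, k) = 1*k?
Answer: 3721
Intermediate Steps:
Z(m, k) = k
v(b) = -5 (v(b) = -2 + (-4 - 1*5)/3 = -2 + (-4 - 5)/3 = -2 + (⅓)*(-9) = -2 - 3 = -5)
j(p) = (-5 + p)/(2*p) (j(p) = (p - 5)/(p + p) = (-5 + p)/((2*p)) = (-5 + p)*(1/(2*p)) = (-5 + p)/(2*p))
g(n, Q) = (-5 + n)⁴/(16*n⁴) (g(n, Q) = ((-5 + n)/(2*n))⁴ = (-5 + n)⁴/(16*n⁴))
(g(v(5*(-4)), -1) + 60)² = ((1/16)*(-5 - 5)⁴/(-5)⁴ + 60)² = ((1/16)*(1/625)*(-10)⁴ + 60)² = ((1/16)*(1/625)*10000 + 60)² = (1 + 60)² = 61² = 3721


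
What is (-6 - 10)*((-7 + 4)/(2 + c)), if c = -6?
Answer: -12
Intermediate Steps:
(-6 - 10)*((-7 + 4)/(2 + c)) = (-6 - 10)*((-7 + 4)/(2 - 6)) = -(-48)/(-4) = -(-48)*(-1)/4 = -16*¾ = -12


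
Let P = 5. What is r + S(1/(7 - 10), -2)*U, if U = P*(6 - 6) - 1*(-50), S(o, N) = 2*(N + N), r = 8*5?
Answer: -360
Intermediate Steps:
r = 40
S(o, N) = 4*N (S(o, N) = 2*(2*N) = 4*N)
U = 50 (U = 5*(6 - 6) - 1*(-50) = 5*0 + 50 = 0 + 50 = 50)
r + S(1/(7 - 10), -2)*U = 40 + (4*(-2))*50 = 40 - 8*50 = 40 - 400 = -360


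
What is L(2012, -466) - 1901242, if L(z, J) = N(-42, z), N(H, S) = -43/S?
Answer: -3825298947/2012 ≈ -1.9012e+6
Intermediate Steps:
L(z, J) = -43/z
L(2012, -466) - 1901242 = -43/2012 - 1901242 = -3825298947/2012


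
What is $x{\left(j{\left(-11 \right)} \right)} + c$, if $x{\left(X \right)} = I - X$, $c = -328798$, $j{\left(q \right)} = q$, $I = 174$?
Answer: $-328613$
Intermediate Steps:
$x{\left(X \right)} = 174 - X$
$x{\left(j{\left(-11 \right)} \right)} + c = \left(174 - -11\right) - 328798 = \left(174 + 11\right) - 328798 = 185 - 328798 = -328613$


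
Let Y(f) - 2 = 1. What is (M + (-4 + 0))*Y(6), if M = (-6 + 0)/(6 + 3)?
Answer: -14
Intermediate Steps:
Y(f) = 3 (Y(f) = 2 + 1 = 3)
M = -2/3 (M = -6/9 = -6*1/9 = -2/3 ≈ -0.66667)
(M + (-4 + 0))*Y(6) = (-2/3 + (-4 + 0))*3 = (-2/3 - 4)*3 = -14/3*3 = -14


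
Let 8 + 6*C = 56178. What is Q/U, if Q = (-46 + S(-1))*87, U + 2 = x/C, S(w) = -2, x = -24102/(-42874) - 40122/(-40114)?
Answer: 1939507899029640/928805583263 ≈ 2088.2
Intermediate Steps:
C = 28085/3 (C = -4/3 + (⅙)*56178 = -4/3 + 9363 = 28085/3 ≈ 9361.7)
x = 51673428/33073993 (x = -24102*(-1/42874) - 40122*(-1/40114) = 927/1649 + 20061/20057 = 51673428/33073993 ≈ 1.5624)
U = -1857611166526/928883093405 (U = -2 + 51673428/(33073993*(28085/3)) = -2 + (51673428/33073993)*(3/28085) = -2 + 155020284/928883093405 = -1857611166526/928883093405 ≈ -1.9998)
Q = -4176 (Q = (-46 - 2)*87 = -48*87 = -4176)
Q/U = -4176/(-1857611166526/928883093405) = -4176*(-928883093405/1857611166526) = 1939507899029640/928805583263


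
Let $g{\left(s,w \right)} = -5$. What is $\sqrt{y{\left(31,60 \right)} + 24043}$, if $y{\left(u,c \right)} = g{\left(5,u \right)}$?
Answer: $\sqrt{24038} \approx 155.04$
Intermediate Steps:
$y{\left(u,c \right)} = -5$
$\sqrt{y{\left(31,60 \right)} + 24043} = \sqrt{-5 + 24043} = \sqrt{24038}$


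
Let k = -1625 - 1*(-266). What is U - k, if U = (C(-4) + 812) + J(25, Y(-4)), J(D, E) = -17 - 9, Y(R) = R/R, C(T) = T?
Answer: 2141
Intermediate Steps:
k = -1359 (k = -1625 + 266 = -1359)
Y(R) = 1
J(D, E) = -26
U = 782 (U = (-4 + 812) - 26 = 808 - 26 = 782)
U - k = 782 - 1*(-1359) = 782 + 1359 = 2141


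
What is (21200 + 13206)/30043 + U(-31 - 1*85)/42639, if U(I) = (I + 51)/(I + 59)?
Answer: 83623086533/73017198189 ≈ 1.1453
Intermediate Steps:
U(I) = (51 + I)/(59 + I)
(21200 + 13206)/30043 + U(-31 - 1*85)/42639 = (21200 + 13206)/30043 + ((51 + (-31 - 1*85))/(59 + (-31 - 1*85)))/42639 = 34406*(1/30043) + ((51 + (-31 - 85))/(59 + (-31 - 85)))*(1/42639) = 34406/30043 + ((51 - 116)/(59 - 116))*(1/42639) = 34406/30043 + (-65/(-57))*(1/42639) = 34406/30043 - 1/57*(-65)*(1/42639) = 34406/30043 + (65/57)*(1/42639) = 34406/30043 + 65/2430423 = 83623086533/73017198189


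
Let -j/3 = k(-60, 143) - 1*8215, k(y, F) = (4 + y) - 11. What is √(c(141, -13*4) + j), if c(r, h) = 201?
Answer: 33*√23 ≈ 158.26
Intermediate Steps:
k(y, F) = -7 + y
j = 24846 (j = -3*((-7 - 60) - 1*8215) = -3*(-67 - 8215) = -3*(-8282) = 24846)
√(c(141, -13*4) + j) = √(201 + 24846) = √25047 = 33*√23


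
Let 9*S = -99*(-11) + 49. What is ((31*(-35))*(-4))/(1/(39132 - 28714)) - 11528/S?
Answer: 25726782404/569 ≈ 4.5214e+7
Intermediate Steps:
S = 1138/9 (S = (-99*(-11) + 49)/9 = (1089 + 49)/9 = (⅑)*1138 = 1138/9 ≈ 126.44)
((31*(-35))*(-4))/(1/(39132 - 28714)) - 11528/S = ((31*(-35))*(-4))/(1/(39132 - 28714)) - 11528/1138/9 = (-1085*(-4))/(1/10418) - 11528*9/1138 = 4340/(1/10418) - 51876/569 = 4340*10418 - 51876/569 = 45214120 - 51876/569 = 25726782404/569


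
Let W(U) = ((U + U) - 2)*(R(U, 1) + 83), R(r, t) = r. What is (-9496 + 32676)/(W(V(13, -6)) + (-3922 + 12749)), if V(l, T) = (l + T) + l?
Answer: 23180/12741 ≈ 1.8193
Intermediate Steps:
V(l, T) = T + 2*l (V(l, T) = (T + l) + l = T + 2*l)
W(U) = (-2 + 2*U)*(83 + U) (W(U) = ((U + U) - 2)*(U + 83) = (2*U - 2)*(83 + U) = (-2 + 2*U)*(83 + U))
(-9496 + 32676)/(W(V(13, -6)) + (-3922 + 12749)) = (-9496 + 32676)/((-166 + 2*(-6 + 2*13)**2 + 164*(-6 + 2*13)) + (-3922 + 12749)) = 23180/((-166 + 2*(-6 + 26)**2 + 164*(-6 + 26)) + 8827) = 23180/((-166 + 2*20**2 + 164*20) + 8827) = 23180/((-166 + 2*400 + 3280) + 8827) = 23180/((-166 + 800 + 3280) + 8827) = 23180/(3914 + 8827) = 23180/12741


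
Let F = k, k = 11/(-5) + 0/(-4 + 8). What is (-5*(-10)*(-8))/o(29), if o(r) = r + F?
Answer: -1000/67 ≈ -14.925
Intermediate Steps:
k = -11/5 (k = 11*(-⅕) + 0/4 = -11/5 + 0*(¼) = -11/5 + 0 = -11/5 ≈ -2.2000)
F = -11/5 ≈ -2.2000
o(r) = -11/5 + r (o(r) = r - 11/5 = -11/5 + r)
(-5*(-10)*(-8))/o(29) = (-5*(-10)*(-8))/(-11/5 + 29) = (50*(-8))/(134/5) = -400*5/134 = -1000/67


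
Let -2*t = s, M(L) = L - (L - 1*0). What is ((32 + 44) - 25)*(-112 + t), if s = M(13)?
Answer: -5712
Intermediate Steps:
M(L) = 0 (M(L) = L - (L + 0) = L - L = 0)
s = 0
t = 0 (t = -½*0 = 0)
((32 + 44) - 25)*(-112 + t) = ((32 + 44) - 25)*(-112 + 0) = (76 - 25)*(-112) = 51*(-112) = -5712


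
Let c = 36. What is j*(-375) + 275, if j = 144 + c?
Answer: -67225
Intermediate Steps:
j = 180 (j = 144 + 36 = 180)
j*(-375) + 275 = 180*(-375) + 275 = -67500 + 275 = -67225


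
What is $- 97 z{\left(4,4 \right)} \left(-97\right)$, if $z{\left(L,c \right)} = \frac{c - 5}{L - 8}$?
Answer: $\frac{9409}{4} \approx 2352.3$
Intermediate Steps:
$z{\left(L,c \right)} = \frac{-5 + c}{-8 + L}$
$- 97 z{\left(4,4 \right)} \left(-97\right) = - 97 \frac{-5 + 4}{-8 + 4} \left(-97\right) = - 97 \frac{1}{-4} \left(-1\right) \left(-97\right) = - 97 \left(\left(- \frac{1}{4}\right) \left(-1\right)\right) \left(-97\right) = \left(-97\right) \frac{1}{4} \left(-97\right) = \left(- \frac{97}{4}\right) \left(-97\right) = \frac{9409}{4}$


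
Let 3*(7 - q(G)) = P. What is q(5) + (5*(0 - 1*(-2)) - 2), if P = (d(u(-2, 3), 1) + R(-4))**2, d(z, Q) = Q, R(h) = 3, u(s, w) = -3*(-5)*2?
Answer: 29/3 ≈ 9.6667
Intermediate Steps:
u(s, w) = 30 (u(s, w) = 15*2 = 30)
P = 16 (P = (1 + 3)**2 = 4**2 = 16)
q(G) = 5/3 (q(G) = 7 - 1/3*16 = 7 - 16/3 = 5/3)
q(5) + (5*(0 - 1*(-2)) - 2) = 5/3 + (5*(0 - 1*(-2)) - 2) = 5/3 + (5*(0 + 2) - 2) = 5/3 + (5*2 - 2) = 5/3 + (10 - 2) = 5/3 + 8 = 29/3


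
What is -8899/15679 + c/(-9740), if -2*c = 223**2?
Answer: 606348471/305426920 ≈ 1.9852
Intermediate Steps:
c = -49729/2 (c = -1/2*223**2 = -1/2*49729 = -49729/2 ≈ -24865.)
-8899/15679 + c/(-9740) = -8899/15679 - 49729/2/(-9740) = -8899*1/15679 - 49729/2*(-1/9740) = -8899/15679 + 49729/19480 = 606348471/305426920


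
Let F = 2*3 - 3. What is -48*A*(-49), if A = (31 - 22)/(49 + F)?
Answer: 5292/13 ≈ 407.08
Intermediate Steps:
F = 3 (F = 6 - 3 = 3)
A = 9/52 (A = (31 - 22)/(49 + 3) = 9/52 ≈ 0.17308)
-48*A*(-49) = -48*9/52*(-49) = -108/13*(-49) = 5292/13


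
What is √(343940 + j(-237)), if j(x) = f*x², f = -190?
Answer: I*√10328170 ≈ 3213.7*I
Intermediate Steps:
j(x) = -190*x²
√(343940 + j(-237)) = √(343940 - 190*(-237)²) = √(343940 - 190*56169) = √(343940 - 10672110) = √(-10328170) = I*√10328170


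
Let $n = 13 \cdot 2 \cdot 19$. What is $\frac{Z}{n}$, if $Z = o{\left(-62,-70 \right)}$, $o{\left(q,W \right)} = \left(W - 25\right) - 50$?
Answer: $- \frac{145}{494} \approx -0.29352$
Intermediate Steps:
$o{\left(q,W \right)} = -75 + W$ ($o{\left(q,W \right)} = \left(W - 25\right) - 50 = \left(-25 + W\right) - 50 = -75 + W$)
$n = 494$ ($n = 26 \cdot 19 = 494$)
$Z = -145$ ($Z = -75 - 70 = -145$)
$\frac{Z}{n} = - \frac{145}{494}$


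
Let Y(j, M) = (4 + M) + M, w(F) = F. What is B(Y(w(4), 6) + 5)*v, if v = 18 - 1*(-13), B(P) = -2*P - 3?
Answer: -1395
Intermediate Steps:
Y(j, M) = 4 + 2*M
B(P) = -3 - 2*P
v = 31 (v = 18 + 13 = 31)
B(Y(w(4), 6) + 5)*v = (-3 - 2*((4 + 2*6) + 5))*31 = (-3 - 2*((4 + 12) + 5))*31 = (-3 - 2*(16 + 5))*31 = (-3 - 2*21)*31 = (-3 - 42)*31 = -45*31 = -1395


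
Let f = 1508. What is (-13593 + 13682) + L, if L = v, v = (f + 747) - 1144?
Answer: 1200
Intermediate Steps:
v = 1111 (v = (1508 + 747) - 1144 = 2255 - 1144 = 1111)
L = 1111
(-13593 + 13682) + L = (-13593 + 13682) + 1111 = 89 + 1111 = 1200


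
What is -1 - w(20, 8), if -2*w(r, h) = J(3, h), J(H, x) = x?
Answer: 3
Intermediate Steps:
w(r, h) = -h/2
-1 - w(20, 8) = -1 - (-1)*8/2 = -1 - 1*(-4) = -1 + 4 = 3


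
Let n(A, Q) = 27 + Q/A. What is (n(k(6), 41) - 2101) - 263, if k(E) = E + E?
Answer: -28003/12 ≈ -2333.6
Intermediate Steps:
k(E) = 2*E
(n(k(6), 41) - 2101) - 263 = ((27 + 41/((2*6))) - 2101) - 263 = ((27 + 41/12) - 2101) - 263 = (365/12 - 2101) - 263 = -24847/12 - 263 = -28003/12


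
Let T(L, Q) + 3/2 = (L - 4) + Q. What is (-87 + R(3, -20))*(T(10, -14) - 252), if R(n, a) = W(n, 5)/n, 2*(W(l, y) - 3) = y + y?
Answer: 132319/6 ≈ 22053.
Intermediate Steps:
T(L, Q) = -11/2 + L + Q (T(L, Q) = -3/2 + ((L - 4) + Q) = -3/2 + ((-4 + L) + Q) = -3/2 + (-4 + L + Q) = -11/2 + L + Q)
W(l, y) = 3 + y (W(l, y) = 3 + (y + y)/2 = 3 + (2*y)/2 = 3 + y)
R(n, a) = 8/n (R(n, a) = (3 + 5)/n = 8/n)
(-87 + R(3, -20))*(T(10, -14) - 252) = (-87 + 8/3)*((-11/2 + 10 - 14) - 252) = (-87 + 8*(⅓))*(-19/2 - 252) = (-87 + 8/3)*(-523/2) = -253/3*(-523/2) = 132319/6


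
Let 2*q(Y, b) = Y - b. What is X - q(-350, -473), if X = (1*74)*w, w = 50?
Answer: 7277/2 ≈ 3638.5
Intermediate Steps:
q(Y, b) = Y/2 - b/2 (q(Y, b) = (Y - b)/2 = Y/2 - b/2)
X = 3700 (X = (1*74)*50 = 74*50 = 3700)
X - q(-350, -473) = 3700 - ((1/2)*(-350) - 1/2*(-473)) = 3700 - (-175 + 473/2) = 3700 - 1*123/2 = 3700 - 123/2 = 7277/2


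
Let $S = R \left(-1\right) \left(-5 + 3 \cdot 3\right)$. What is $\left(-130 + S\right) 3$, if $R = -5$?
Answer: $-330$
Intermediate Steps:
$S = 20$ ($S = \left(-5\right) \left(-1\right) \left(-5 + 3 \cdot 3\right) = 5 \left(-5 + 9\right) = 5 \cdot 4 = 20$)
$\left(-130 + S\right) 3 = \left(-130 + 20\right) 3 = \left(-110\right) 3 = -330$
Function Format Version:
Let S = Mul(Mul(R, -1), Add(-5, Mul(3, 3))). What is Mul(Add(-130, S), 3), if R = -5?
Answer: -330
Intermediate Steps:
S = 20 (S = Mul(Mul(-5, -1), Add(-5, Mul(3, 3))) = Mul(5, Add(-5, 9)) = Mul(5, 4) = 20)
Mul(Add(-130, S), 3) = Mul(Add(-130, 20), 3) = Mul(-110, 3) = -330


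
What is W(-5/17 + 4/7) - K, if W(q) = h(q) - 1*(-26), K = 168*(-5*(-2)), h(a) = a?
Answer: -196793/119 ≈ -1653.7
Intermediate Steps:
K = 1680 (K = 168*10 = 1680)
W(q) = 26 + q (W(q) = q - 1*(-26) = q + 26 = 26 + q)
W(-5/17 + 4/7) - K = (26 + (-5/17 + 4/7)) - 1*1680 = (26 + (-5*1/17 + 4*(⅐))) - 1680 = (26 + (-5/17 + 4/7)) - 1680 = (26 + 33/119) - 1680 = 3127/119 - 1680 = -196793/119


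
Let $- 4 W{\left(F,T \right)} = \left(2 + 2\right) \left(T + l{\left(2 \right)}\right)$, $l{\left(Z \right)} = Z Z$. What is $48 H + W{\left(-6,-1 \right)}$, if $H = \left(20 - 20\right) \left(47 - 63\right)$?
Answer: $-3$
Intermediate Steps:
$l{\left(Z \right)} = Z^{2}$
$H = 0$ ($H = 0 \left(-16\right) = 0$)
$W{\left(F,T \right)} = -4 - T$ ($W{\left(F,T \right)} = - \frac{\left(2 + 2\right) \left(T + 2^{2}\right)}{4} = - \frac{4 \left(T + 4\right)}{4} = - \frac{4 \left(4 + T\right)}{4} = - \frac{16 + 4 T}{4} = -4 - T$)
$48 H + W{\left(-6,-1 \right)} = 48 \cdot 0 - 3 = 0 + \left(-4 + 1\right) = 0 - 3 = -3$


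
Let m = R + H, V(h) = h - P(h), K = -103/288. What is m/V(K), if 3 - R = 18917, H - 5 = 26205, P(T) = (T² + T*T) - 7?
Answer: 302579712/264863 ≈ 1142.4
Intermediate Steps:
K = -103/288 (K = -103*1/288 = -103/288 ≈ -0.35764)
P(T) = -7 + 2*T² (P(T) = (T² + T²) - 7 = 2*T² - 7 = -7 + 2*T²)
H = 26210 (H = 5 + 26205 = 26210)
R = -18914 (R = 3 - 1*18917 = 3 - 18917 = -18914)
V(h) = 7 + h - 2*h² (V(h) = h - (-7 + 2*h²) = h + (7 - 2*h²) = 7 + h - 2*h²)
m = 7296 (m = -18914 + 26210 = 7296)
m/V(K) = 7296/(7 - 103/288 - 2*(-103/288)²) = 7296/(7 - 103/288 - 2*10609/82944) = 7296/(7 - 103/288 - 10609/41472) = 7296/(264863/41472) = 7296*(41472/264863) = 302579712/264863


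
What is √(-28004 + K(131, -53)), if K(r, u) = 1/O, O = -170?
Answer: I*√809315770/170 ≈ 167.34*I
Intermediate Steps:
K(r, u) = -1/170 (K(r, u) = 1/(-170) = -1/170)
√(-28004 + K(131, -53)) = √(-28004 - 1/170) = √(-4760681/170) = I*√809315770/170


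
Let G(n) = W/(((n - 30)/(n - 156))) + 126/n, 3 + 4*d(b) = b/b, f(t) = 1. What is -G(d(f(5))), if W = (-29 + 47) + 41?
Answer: -3095/61 ≈ -50.738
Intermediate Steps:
W = 59 (W = 18 + 41 = 59)
d(b) = -½ (d(b) = -¾ + (b/b)/4 = -¾ + (¼)*1 = -¾ + ¼ = -½)
G(n) = 126/n + 59*(-156 + n)/(-30 + n) (G(n) = 59/(((n - 30)/(n - 156))) + 126/n = 59/(((-30 + n)/(-156 + n))) + 126/n = 59*((-156 + n)/(-30 + n)) + 126/n = 59*(-156 + n)/(-30 + n) + 126/n = 126/n + 59*(-156 + n)/(-30 + n))
-G(d(f(5))) = -(-3780 - 9078*(-½) + 59*(-½)²)/((-½)*(-30 - ½)) = -(-2)*(-3780 + 4539 + 59*(¼))/(-61/2) = -(-2)*(-2)*(-3780 + 4539 + 59/4)/61 = -(-2)*(-2)*3095/(61*4) = -1*3095/61 = -3095/61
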